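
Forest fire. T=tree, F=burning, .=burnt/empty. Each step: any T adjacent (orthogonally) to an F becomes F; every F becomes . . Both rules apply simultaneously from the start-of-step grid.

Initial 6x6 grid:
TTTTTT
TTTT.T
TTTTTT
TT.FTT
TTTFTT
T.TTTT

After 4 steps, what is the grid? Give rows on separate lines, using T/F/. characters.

Step 1: 5 trees catch fire, 2 burn out
  TTTTTT
  TTTT.T
  TTTFTT
  TT..FT
  TTF.FT
  T.TFTT
Step 2: 8 trees catch fire, 5 burn out
  TTTTTT
  TTTF.T
  TTF.FT
  TT...F
  TF...F
  T.F.FT
Step 3: 7 trees catch fire, 8 burn out
  TTTFTT
  TTF..T
  TF...F
  TF....
  F.....
  T....F
Step 4: 7 trees catch fire, 7 burn out
  TTF.FT
  TF...F
  F.....
  F.....
  ......
  F.....

TTF.FT
TF...F
F.....
F.....
......
F.....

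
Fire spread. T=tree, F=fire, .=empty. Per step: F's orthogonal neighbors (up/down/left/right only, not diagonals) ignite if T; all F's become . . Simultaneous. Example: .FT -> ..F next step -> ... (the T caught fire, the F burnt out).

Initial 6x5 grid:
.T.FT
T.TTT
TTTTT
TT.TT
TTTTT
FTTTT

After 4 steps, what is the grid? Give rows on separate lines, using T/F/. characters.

Step 1: 4 trees catch fire, 2 burn out
  .T..F
  T.TFT
  TTTTT
  TT.TT
  FTTTT
  .FTTT
Step 2: 6 trees catch fire, 4 burn out
  .T...
  T.F.F
  TTTFT
  FT.TT
  .FTTT
  ..FTT
Step 3: 7 trees catch fire, 6 burn out
  .T...
  T....
  FTF.F
  .F.FT
  ..FTT
  ...FT
Step 4: 5 trees catch fire, 7 burn out
  .T...
  F....
  .F...
  ....F
  ...FT
  ....F

.T...
F....
.F...
....F
...FT
....F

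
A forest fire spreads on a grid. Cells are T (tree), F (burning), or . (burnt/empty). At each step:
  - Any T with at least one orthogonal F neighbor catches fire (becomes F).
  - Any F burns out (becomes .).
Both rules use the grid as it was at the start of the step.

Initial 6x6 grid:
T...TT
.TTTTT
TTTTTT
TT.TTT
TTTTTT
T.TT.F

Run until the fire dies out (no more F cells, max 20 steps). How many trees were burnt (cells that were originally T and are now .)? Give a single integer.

Answer: 27

Derivation:
Step 1: +1 fires, +1 burnt (F count now 1)
Step 2: +2 fires, +1 burnt (F count now 2)
Step 3: +3 fires, +2 burnt (F count now 3)
Step 4: +5 fires, +3 burnt (F count now 5)
Step 5: +5 fires, +5 burnt (F count now 5)
Step 6: +5 fires, +5 burnt (F count now 5)
Step 7: +4 fires, +5 burnt (F count now 4)
Step 8: +2 fires, +4 burnt (F count now 2)
Step 9: +0 fires, +2 burnt (F count now 0)
Fire out after step 9
Initially T: 28, now '.': 35
Total burnt (originally-T cells now '.'): 27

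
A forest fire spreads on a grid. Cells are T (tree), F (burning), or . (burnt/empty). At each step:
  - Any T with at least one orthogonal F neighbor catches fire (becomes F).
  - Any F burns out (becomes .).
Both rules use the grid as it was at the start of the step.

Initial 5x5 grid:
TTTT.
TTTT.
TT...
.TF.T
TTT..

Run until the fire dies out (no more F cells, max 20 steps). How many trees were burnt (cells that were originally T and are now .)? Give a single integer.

Step 1: +2 fires, +1 burnt (F count now 2)
Step 2: +2 fires, +2 burnt (F count now 2)
Step 3: +3 fires, +2 burnt (F count now 3)
Step 4: +3 fires, +3 burnt (F count now 3)
Step 5: +3 fires, +3 burnt (F count now 3)
Step 6: +1 fires, +3 burnt (F count now 1)
Step 7: +0 fires, +1 burnt (F count now 0)
Fire out after step 7
Initially T: 15, now '.': 24
Total burnt (originally-T cells now '.'): 14

Answer: 14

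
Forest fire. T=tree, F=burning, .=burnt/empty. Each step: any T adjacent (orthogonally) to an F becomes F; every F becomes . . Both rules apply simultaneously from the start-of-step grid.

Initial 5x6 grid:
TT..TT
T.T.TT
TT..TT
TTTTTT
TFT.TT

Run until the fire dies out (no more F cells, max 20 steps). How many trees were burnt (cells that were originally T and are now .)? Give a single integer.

Answer: 21

Derivation:
Step 1: +3 fires, +1 burnt (F count now 3)
Step 2: +3 fires, +3 burnt (F count now 3)
Step 3: +2 fires, +3 burnt (F count now 2)
Step 4: +2 fires, +2 burnt (F count now 2)
Step 5: +4 fires, +2 burnt (F count now 4)
Step 6: +4 fires, +4 burnt (F count now 4)
Step 7: +2 fires, +4 burnt (F count now 2)
Step 8: +1 fires, +2 burnt (F count now 1)
Step 9: +0 fires, +1 burnt (F count now 0)
Fire out after step 9
Initially T: 22, now '.': 29
Total burnt (originally-T cells now '.'): 21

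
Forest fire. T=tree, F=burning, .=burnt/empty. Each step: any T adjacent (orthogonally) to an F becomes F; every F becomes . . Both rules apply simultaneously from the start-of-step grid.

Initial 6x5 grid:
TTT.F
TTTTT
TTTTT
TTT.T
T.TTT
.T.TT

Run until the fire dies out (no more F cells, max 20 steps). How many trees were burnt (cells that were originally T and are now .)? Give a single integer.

Answer: 23

Derivation:
Step 1: +1 fires, +1 burnt (F count now 1)
Step 2: +2 fires, +1 burnt (F count now 2)
Step 3: +3 fires, +2 burnt (F count now 3)
Step 4: +4 fires, +3 burnt (F count now 4)
Step 5: +6 fires, +4 burnt (F count now 6)
Step 6: +5 fires, +6 burnt (F count now 5)
Step 7: +1 fires, +5 burnt (F count now 1)
Step 8: +1 fires, +1 burnt (F count now 1)
Step 9: +0 fires, +1 burnt (F count now 0)
Fire out after step 9
Initially T: 24, now '.': 29
Total burnt (originally-T cells now '.'): 23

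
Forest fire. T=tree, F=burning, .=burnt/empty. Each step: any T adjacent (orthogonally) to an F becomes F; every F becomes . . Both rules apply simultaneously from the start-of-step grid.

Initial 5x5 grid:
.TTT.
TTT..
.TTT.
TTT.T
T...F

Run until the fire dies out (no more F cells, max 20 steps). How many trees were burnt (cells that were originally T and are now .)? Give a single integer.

Step 1: +1 fires, +1 burnt (F count now 1)
Step 2: +0 fires, +1 burnt (F count now 0)
Fire out after step 2
Initially T: 14, now '.': 12
Total burnt (originally-T cells now '.'): 1

Answer: 1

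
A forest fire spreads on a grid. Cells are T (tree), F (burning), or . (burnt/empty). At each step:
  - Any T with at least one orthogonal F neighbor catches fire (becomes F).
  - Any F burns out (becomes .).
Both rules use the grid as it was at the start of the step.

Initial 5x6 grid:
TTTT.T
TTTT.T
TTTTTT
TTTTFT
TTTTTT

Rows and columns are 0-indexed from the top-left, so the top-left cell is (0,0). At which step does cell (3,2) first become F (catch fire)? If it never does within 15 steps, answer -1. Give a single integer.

Step 1: cell (3,2)='T' (+4 fires, +1 burnt)
Step 2: cell (3,2)='F' (+5 fires, +4 burnt)
  -> target ignites at step 2
Step 3: cell (3,2)='.' (+5 fires, +5 burnt)
Step 4: cell (3,2)='.' (+6 fires, +5 burnt)
Step 5: cell (3,2)='.' (+4 fires, +6 burnt)
Step 6: cell (3,2)='.' (+2 fires, +4 burnt)
Step 7: cell (3,2)='.' (+1 fires, +2 burnt)
Step 8: cell (3,2)='.' (+0 fires, +1 burnt)
  fire out at step 8

2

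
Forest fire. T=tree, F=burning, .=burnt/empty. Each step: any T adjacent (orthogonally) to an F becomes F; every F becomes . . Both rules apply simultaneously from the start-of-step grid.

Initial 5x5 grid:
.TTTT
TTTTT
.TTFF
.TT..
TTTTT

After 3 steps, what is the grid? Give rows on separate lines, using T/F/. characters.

Step 1: 3 trees catch fire, 2 burn out
  .TTTT
  TTTFF
  .TF..
  .TT..
  TTTTT
Step 2: 5 trees catch fire, 3 burn out
  .TTFF
  TTF..
  .F...
  .TF..
  TTTTT
Step 3: 4 trees catch fire, 5 burn out
  .TF..
  TF...
  .....
  .F...
  TTFTT

.TF..
TF...
.....
.F...
TTFTT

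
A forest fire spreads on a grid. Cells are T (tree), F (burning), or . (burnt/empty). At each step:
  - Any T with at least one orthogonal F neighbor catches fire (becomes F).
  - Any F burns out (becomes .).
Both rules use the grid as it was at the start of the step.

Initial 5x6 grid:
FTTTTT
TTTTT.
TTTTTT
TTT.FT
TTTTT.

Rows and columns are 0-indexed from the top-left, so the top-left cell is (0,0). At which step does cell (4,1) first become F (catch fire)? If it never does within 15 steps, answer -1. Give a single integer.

Step 1: cell (4,1)='T' (+5 fires, +2 burnt)
Step 2: cell (4,1)='T' (+7 fires, +5 burnt)
Step 3: cell (4,1)='T' (+8 fires, +7 burnt)
Step 4: cell (4,1)='F' (+5 fires, +8 burnt)
  -> target ignites at step 4
Step 5: cell (4,1)='.' (+0 fires, +5 burnt)
  fire out at step 5

4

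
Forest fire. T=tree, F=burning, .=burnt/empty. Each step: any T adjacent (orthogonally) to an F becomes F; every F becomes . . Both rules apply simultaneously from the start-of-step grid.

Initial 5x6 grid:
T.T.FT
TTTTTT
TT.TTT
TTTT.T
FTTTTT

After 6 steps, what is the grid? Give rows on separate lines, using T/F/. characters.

Step 1: 4 trees catch fire, 2 burn out
  T.T..F
  TTTTFT
  TT.TTT
  FTTT.T
  .FTTTT
Step 2: 6 trees catch fire, 4 burn out
  T.T...
  TTTF.F
  FT.TFT
  .FTT.T
  ..FTTT
Step 3: 7 trees catch fire, 6 burn out
  T.T...
  FTF...
  .F.F.F
  ..FT.T
  ...FTT
Step 4: 6 trees catch fire, 7 burn out
  F.F...
  .F....
  ......
  ...F.F
  ....FT
Step 5: 1 trees catch fire, 6 burn out
  ......
  ......
  ......
  ......
  .....F
Step 6: 0 trees catch fire, 1 burn out
  ......
  ......
  ......
  ......
  ......

......
......
......
......
......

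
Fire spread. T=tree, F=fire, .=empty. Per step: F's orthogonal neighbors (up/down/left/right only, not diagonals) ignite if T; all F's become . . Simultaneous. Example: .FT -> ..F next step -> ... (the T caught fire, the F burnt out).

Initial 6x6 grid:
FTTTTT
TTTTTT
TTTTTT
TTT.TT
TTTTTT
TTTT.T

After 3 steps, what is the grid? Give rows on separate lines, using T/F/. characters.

Step 1: 2 trees catch fire, 1 burn out
  .FTTTT
  FTTTTT
  TTTTTT
  TTT.TT
  TTTTTT
  TTTT.T
Step 2: 3 trees catch fire, 2 burn out
  ..FTTT
  .FTTTT
  FTTTTT
  TTT.TT
  TTTTTT
  TTTT.T
Step 3: 4 trees catch fire, 3 burn out
  ...FTT
  ..FTTT
  .FTTTT
  FTT.TT
  TTTTTT
  TTTT.T

...FTT
..FTTT
.FTTTT
FTT.TT
TTTTTT
TTTT.T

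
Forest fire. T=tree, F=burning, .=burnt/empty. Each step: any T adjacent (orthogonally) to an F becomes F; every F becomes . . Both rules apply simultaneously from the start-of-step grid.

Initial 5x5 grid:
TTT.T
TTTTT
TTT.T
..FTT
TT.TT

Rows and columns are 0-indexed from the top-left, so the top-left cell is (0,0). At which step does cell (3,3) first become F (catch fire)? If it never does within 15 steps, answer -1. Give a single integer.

Step 1: cell (3,3)='F' (+2 fires, +1 burnt)
  -> target ignites at step 1
Step 2: cell (3,3)='.' (+4 fires, +2 burnt)
Step 3: cell (3,3)='.' (+6 fires, +4 burnt)
Step 4: cell (3,3)='.' (+3 fires, +6 burnt)
Step 5: cell (3,3)='.' (+2 fires, +3 burnt)
Step 6: cell (3,3)='.' (+0 fires, +2 burnt)
  fire out at step 6

1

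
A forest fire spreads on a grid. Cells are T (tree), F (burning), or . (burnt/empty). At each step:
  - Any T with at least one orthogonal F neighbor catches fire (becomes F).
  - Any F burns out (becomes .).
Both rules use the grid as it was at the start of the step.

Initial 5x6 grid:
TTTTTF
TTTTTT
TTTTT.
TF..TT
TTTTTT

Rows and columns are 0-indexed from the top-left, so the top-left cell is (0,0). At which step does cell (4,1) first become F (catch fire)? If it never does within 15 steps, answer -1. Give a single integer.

Step 1: cell (4,1)='F' (+5 fires, +2 burnt)
  -> target ignites at step 1
Step 2: cell (4,1)='.' (+7 fires, +5 burnt)
Step 3: cell (4,1)='.' (+8 fires, +7 burnt)
Step 4: cell (4,1)='.' (+3 fires, +8 burnt)
Step 5: cell (4,1)='.' (+2 fires, +3 burnt)
Step 6: cell (4,1)='.' (+0 fires, +2 burnt)
  fire out at step 6

1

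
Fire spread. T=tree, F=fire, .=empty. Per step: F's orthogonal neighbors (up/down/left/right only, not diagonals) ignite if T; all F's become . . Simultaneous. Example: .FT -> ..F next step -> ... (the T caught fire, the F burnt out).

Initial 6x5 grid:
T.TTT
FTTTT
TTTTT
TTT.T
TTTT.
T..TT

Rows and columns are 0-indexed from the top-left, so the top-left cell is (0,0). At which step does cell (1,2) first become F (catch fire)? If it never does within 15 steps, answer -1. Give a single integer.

Step 1: cell (1,2)='T' (+3 fires, +1 burnt)
Step 2: cell (1,2)='F' (+3 fires, +3 burnt)
  -> target ignites at step 2
Step 3: cell (1,2)='.' (+5 fires, +3 burnt)
Step 4: cell (1,2)='.' (+6 fires, +5 burnt)
Step 5: cell (1,2)='.' (+3 fires, +6 burnt)
Step 6: cell (1,2)='.' (+2 fires, +3 burnt)
Step 7: cell (1,2)='.' (+1 fires, +2 burnt)
Step 8: cell (1,2)='.' (+1 fires, +1 burnt)
Step 9: cell (1,2)='.' (+0 fires, +1 burnt)
  fire out at step 9

2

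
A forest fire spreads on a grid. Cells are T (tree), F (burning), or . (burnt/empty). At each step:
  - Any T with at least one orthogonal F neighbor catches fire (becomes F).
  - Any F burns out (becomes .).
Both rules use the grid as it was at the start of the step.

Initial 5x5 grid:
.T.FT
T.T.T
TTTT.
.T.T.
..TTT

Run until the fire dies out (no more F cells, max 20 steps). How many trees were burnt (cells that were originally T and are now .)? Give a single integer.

Step 1: +1 fires, +1 burnt (F count now 1)
Step 2: +1 fires, +1 burnt (F count now 1)
Step 3: +0 fires, +1 burnt (F count now 0)
Fire out after step 3
Initially T: 14, now '.': 13
Total burnt (originally-T cells now '.'): 2

Answer: 2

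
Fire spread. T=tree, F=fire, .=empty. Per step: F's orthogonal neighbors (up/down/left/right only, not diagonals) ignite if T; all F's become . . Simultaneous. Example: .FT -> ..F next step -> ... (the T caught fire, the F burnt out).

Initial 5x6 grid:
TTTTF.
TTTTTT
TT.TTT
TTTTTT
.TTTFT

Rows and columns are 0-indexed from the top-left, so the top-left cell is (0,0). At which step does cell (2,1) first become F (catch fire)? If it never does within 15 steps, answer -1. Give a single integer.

Step 1: cell (2,1)='T' (+5 fires, +2 burnt)
Step 2: cell (2,1)='T' (+7 fires, +5 burnt)
Step 3: cell (2,1)='T' (+6 fires, +7 burnt)
Step 4: cell (2,1)='T' (+3 fires, +6 burnt)
Step 5: cell (2,1)='F' (+3 fires, +3 burnt)
  -> target ignites at step 5
Step 6: cell (2,1)='.' (+1 fires, +3 burnt)
Step 7: cell (2,1)='.' (+0 fires, +1 burnt)
  fire out at step 7

5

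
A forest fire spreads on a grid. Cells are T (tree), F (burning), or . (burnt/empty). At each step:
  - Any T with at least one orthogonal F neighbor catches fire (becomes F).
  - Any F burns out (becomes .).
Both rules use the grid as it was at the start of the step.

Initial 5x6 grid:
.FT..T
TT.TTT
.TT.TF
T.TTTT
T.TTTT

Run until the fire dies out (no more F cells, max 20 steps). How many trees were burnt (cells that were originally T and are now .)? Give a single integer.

Answer: 18

Derivation:
Step 1: +5 fires, +2 burnt (F count now 5)
Step 2: +6 fires, +5 burnt (F count now 6)
Step 3: +4 fires, +6 burnt (F count now 4)
Step 4: +2 fires, +4 burnt (F count now 2)
Step 5: +1 fires, +2 burnt (F count now 1)
Step 6: +0 fires, +1 burnt (F count now 0)
Fire out after step 6
Initially T: 20, now '.': 28
Total burnt (originally-T cells now '.'): 18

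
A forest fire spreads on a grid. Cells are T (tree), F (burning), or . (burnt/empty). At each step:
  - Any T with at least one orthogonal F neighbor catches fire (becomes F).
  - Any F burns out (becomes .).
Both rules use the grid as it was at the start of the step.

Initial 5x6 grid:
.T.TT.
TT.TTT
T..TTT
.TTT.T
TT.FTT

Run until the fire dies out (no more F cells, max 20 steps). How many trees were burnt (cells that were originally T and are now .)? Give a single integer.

Answer: 16

Derivation:
Step 1: +2 fires, +1 burnt (F count now 2)
Step 2: +3 fires, +2 burnt (F count now 3)
Step 3: +4 fires, +3 burnt (F count now 4)
Step 4: +4 fires, +4 burnt (F count now 4)
Step 5: +3 fires, +4 burnt (F count now 3)
Step 6: +0 fires, +3 burnt (F count now 0)
Fire out after step 6
Initially T: 20, now '.': 26
Total burnt (originally-T cells now '.'): 16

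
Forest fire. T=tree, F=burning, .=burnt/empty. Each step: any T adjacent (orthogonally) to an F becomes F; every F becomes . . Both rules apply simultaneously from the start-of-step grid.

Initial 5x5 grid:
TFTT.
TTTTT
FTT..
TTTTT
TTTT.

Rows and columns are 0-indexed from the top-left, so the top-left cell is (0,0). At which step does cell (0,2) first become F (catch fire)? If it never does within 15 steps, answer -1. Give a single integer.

Step 1: cell (0,2)='F' (+6 fires, +2 burnt)
  -> target ignites at step 1
Step 2: cell (0,2)='.' (+5 fires, +6 burnt)
Step 3: cell (0,2)='.' (+3 fires, +5 burnt)
Step 4: cell (0,2)='.' (+3 fires, +3 burnt)
Step 5: cell (0,2)='.' (+2 fires, +3 burnt)
Step 6: cell (0,2)='.' (+0 fires, +2 burnt)
  fire out at step 6

1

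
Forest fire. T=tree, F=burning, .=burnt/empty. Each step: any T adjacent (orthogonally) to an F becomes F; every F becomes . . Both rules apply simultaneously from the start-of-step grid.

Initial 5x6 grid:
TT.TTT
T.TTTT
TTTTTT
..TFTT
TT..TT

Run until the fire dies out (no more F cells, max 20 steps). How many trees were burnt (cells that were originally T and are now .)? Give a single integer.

Step 1: +3 fires, +1 burnt (F count now 3)
Step 2: +5 fires, +3 burnt (F count now 5)
Step 3: +6 fires, +5 burnt (F count now 6)
Step 4: +3 fires, +6 burnt (F count now 3)
Step 5: +2 fires, +3 burnt (F count now 2)
Step 6: +1 fires, +2 burnt (F count now 1)
Step 7: +1 fires, +1 burnt (F count now 1)
Step 8: +0 fires, +1 burnt (F count now 0)
Fire out after step 8
Initially T: 23, now '.': 28
Total burnt (originally-T cells now '.'): 21

Answer: 21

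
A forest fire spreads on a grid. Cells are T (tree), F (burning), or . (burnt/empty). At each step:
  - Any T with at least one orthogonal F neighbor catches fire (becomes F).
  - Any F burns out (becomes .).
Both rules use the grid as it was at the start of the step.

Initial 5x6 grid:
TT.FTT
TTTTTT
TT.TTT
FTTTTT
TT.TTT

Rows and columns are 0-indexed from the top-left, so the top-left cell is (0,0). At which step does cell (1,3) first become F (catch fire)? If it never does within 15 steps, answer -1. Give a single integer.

Step 1: cell (1,3)='F' (+5 fires, +2 burnt)
  -> target ignites at step 1
Step 2: cell (1,3)='.' (+8 fires, +5 burnt)
Step 3: cell (1,3)='.' (+5 fires, +8 burnt)
Step 4: cell (1,3)='.' (+4 fires, +5 burnt)
Step 5: cell (1,3)='.' (+2 fires, +4 burnt)
Step 6: cell (1,3)='.' (+1 fires, +2 burnt)
Step 7: cell (1,3)='.' (+0 fires, +1 burnt)
  fire out at step 7

1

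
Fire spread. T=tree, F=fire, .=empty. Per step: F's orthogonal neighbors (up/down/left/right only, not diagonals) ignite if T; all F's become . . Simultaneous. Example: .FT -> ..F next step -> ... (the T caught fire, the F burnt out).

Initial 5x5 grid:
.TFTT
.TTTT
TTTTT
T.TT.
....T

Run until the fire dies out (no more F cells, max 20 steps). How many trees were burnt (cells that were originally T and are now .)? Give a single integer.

Answer: 15

Derivation:
Step 1: +3 fires, +1 burnt (F count now 3)
Step 2: +4 fires, +3 burnt (F count now 4)
Step 3: +4 fires, +4 burnt (F count now 4)
Step 4: +3 fires, +4 burnt (F count now 3)
Step 5: +1 fires, +3 burnt (F count now 1)
Step 6: +0 fires, +1 burnt (F count now 0)
Fire out after step 6
Initially T: 16, now '.': 24
Total burnt (originally-T cells now '.'): 15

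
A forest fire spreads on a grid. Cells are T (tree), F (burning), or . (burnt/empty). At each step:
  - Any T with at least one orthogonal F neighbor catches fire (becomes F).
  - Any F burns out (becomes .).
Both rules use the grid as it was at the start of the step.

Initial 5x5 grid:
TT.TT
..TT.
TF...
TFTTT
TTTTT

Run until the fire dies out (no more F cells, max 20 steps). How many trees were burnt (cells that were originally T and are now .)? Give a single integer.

Answer: 10

Derivation:
Step 1: +4 fires, +2 burnt (F count now 4)
Step 2: +3 fires, +4 burnt (F count now 3)
Step 3: +2 fires, +3 burnt (F count now 2)
Step 4: +1 fires, +2 burnt (F count now 1)
Step 5: +0 fires, +1 burnt (F count now 0)
Fire out after step 5
Initially T: 16, now '.': 19
Total burnt (originally-T cells now '.'): 10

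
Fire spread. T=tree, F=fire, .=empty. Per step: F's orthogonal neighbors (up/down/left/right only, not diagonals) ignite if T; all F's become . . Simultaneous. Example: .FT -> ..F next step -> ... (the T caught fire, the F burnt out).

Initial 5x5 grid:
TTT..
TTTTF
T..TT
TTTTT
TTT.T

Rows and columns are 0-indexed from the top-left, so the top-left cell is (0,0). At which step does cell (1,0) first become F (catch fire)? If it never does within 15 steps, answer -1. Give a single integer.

Step 1: cell (1,0)='T' (+2 fires, +1 burnt)
Step 2: cell (1,0)='T' (+3 fires, +2 burnt)
Step 3: cell (1,0)='T' (+4 fires, +3 burnt)
Step 4: cell (1,0)='F' (+3 fires, +4 burnt)
  -> target ignites at step 4
Step 5: cell (1,0)='.' (+4 fires, +3 burnt)
Step 6: cell (1,0)='.' (+2 fires, +4 burnt)
Step 7: cell (1,0)='.' (+1 fires, +2 burnt)
Step 8: cell (1,0)='.' (+0 fires, +1 burnt)
  fire out at step 8

4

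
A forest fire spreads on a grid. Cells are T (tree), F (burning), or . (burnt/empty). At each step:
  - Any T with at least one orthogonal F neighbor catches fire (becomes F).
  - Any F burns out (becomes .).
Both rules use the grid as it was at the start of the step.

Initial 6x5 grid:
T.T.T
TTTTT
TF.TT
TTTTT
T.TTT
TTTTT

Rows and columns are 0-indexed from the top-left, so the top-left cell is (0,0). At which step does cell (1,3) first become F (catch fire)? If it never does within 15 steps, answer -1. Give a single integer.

Step 1: cell (1,3)='T' (+3 fires, +1 burnt)
Step 2: cell (1,3)='T' (+4 fires, +3 burnt)
Step 3: cell (1,3)='F' (+6 fires, +4 burnt)
  -> target ignites at step 3
Step 4: cell (1,3)='.' (+6 fires, +6 burnt)
Step 5: cell (1,3)='.' (+5 fires, +6 burnt)
Step 6: cell (1,3)='.' (+1 fires, +5 burnt)
Step 7: cell (1,3)='.' (+0 fires, +1 burnt)
  fire out at step 7

3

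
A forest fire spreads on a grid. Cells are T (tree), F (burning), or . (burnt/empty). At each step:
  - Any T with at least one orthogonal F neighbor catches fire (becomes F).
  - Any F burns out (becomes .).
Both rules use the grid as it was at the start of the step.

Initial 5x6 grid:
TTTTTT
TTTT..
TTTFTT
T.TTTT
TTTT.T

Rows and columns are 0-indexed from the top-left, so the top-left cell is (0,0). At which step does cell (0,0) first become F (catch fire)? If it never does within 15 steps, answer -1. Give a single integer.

Step 1: cell (0,0)='T' (+4 fires, +1 burnt)
Step 2: cell (0,0)='T' (+7 fires, +4 burnt)
Step 3: cell (0,0)='T' (+6 fires, +7 burnt)
Step 4: cell (0,0)='T' (+6 fires, +6 burnt)
Step 5: cell (0,0)='F' (+2 fires, +6 burnt)
  -> target ignites at step 5
Step 6: cell (0,0)='.' (+0 fires, +2 burnt)
  fire out at step 6

5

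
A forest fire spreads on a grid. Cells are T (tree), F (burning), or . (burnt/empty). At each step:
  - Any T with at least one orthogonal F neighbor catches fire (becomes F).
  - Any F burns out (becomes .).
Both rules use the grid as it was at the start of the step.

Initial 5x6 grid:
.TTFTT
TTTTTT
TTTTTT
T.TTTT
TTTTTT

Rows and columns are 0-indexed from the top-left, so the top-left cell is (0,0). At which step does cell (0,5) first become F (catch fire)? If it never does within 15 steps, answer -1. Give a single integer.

Step 1: cell (0,5)='T' (+3 fires, +1 burnt)
Step 2: cell (0,5)='F' (+5 fires, +3 burnt)
  -> target ignites at step 2
Step 3: cell (0,5)='.' (+5 fires, +5 burnt)
Step 4: cell (0,5)='.' (+6 fires, +5 burnt)
Step 5: cell (0,5)='.' (+4 fires, +6 burnt)
Step 6: cell (0,5)='.' (+3 fires, +4 burnt)
Step 7: cell (0,5)='.' (+1 fires, +3 burnt)
Step 8: cell (0,5)='.' (+0 fires, +1 burnt)
  fire out at step 8

2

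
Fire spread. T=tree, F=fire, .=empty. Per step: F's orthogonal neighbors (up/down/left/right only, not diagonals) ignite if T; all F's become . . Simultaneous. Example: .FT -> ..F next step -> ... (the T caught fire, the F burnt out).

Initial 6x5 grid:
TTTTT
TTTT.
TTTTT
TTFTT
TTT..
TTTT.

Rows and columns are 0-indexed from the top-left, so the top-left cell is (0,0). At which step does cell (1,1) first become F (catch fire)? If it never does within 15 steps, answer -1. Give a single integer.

Step 1: cell (1,1)='T' (+4 fires, +1 burnt)
Step 2: cell (1,1)='T' (+7 fires, +4 burnt)
Step 3: cell (1,1)='F' (+8 fires, +7 burnt)
  -> target ignites at step 3
Step 4: cell (1,1)='.' (+4 fires, +8 burnt)
Step 5: cell (1,1)='.' (+2 fires, +4 burnt)
Step 6: cell (1,1)='.' (+0 fires, +2 burnt)
  fire out at step 6

3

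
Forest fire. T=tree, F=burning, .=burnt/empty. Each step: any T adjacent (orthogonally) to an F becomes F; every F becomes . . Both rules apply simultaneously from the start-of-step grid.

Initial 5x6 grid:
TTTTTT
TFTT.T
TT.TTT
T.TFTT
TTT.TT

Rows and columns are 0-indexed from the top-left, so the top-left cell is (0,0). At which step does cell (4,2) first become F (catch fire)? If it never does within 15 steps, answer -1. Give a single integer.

Step 1: cell (4,2)='T' (+7 fires, +2 burnt)
Step 2: cell (4,2)='F' (+8 fires, +7 burnt)
  -> target ignites at step 2
Step 3: cell (4,2)='.' (+5 fires, +8 burnt)
Step 4: cell (4,2)='.' (+3 fires, +5 burnt)
Step 5: cell (4,2)='.' (+1 fires, +3 burnt)
Step 6: cell (4,2)='.' (+0 fires, +1 burnt)
  fire out at step 6

2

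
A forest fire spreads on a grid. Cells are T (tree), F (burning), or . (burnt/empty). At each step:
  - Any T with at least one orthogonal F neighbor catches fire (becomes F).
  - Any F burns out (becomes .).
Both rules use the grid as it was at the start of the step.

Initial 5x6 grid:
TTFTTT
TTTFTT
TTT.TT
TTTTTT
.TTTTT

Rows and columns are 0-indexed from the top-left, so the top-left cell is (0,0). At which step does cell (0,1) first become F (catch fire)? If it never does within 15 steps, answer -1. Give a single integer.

Step 1: cell (0,1)='F' (+4 fires, +2 burnt)
  -> target ignites at step 1
Step 2: cell (0,1)='.' (+6 fires, +4 burnt)
Step 3: cell (0,1)='.' (+6 fires, +6 burnt)
Step 4: cell (0,1)='.' (+6 fires, +6 burnt)
Step 5: cell (0,1)='.' (+4 fires, +6 burnt)
Step 6: cell (0,1)='.' (+0 fires, +4 burnt)
  fire out at step 6

1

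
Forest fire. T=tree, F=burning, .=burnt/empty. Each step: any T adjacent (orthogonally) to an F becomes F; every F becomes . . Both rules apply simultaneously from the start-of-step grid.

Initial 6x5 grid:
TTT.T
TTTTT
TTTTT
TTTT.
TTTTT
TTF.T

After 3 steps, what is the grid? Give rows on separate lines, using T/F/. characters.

Step 1: 2 trees catch fire, 1 burn out
  TTT.T
  TTTTT
  TTTTT
  TTTT.
  TTFTT
  TF..T
Step 2: 4 trees catch fire, 2 burn out
  TTT.T
  TTTTT
  TTTTT
  TTFT.
  TF.FT
  F...T
Step 3: 5 trees catch fire, 4 burn out
  TTT.T
  TTTTT
  TTFTT
  TF.F.
  F...F
  ....T

TTT.T
TTTTT
TTFTT
TF.F.
F...F
....T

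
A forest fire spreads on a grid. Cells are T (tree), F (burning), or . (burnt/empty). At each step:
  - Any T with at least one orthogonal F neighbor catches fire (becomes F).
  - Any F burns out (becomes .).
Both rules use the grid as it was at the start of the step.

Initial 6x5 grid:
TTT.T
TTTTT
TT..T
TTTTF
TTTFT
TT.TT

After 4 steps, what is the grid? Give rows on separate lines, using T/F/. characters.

Step 1: 5 trees catch fire, 2 burn out
  TTT.T
  TTTTT
  TT..F
  TTTF.
  TTF.F
  TT.FT
Step 2: 4 trees catch fire, 5 burn out
  TTT.T
  TTTTF
  TT...
  TTF..
  TF...
  TT..F
Step 3: 5 trees catch fire, 4 burn out
  TTT.F
  TTTF.
  TT...
  TF...
  F....
  TF...
Step 4: 4 trees catch fire, 5 burn out
  TTT..
  TTF..
  TF...
  F....
  .....
  F....

TTT..
TTF..
TF...
F....
.....
F....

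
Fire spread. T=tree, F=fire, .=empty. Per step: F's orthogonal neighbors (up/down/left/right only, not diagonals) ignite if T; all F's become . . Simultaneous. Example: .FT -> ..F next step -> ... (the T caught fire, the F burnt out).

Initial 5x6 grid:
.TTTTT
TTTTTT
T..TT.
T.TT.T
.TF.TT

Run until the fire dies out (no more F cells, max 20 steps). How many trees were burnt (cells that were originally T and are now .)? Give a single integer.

Step 1: +2 fires, +1 burnt (F count now 2)
Step 2: +1 fires, +2 burnt (F count now 1)
Step 3: +1 fires, +1 burnt (F count now 1)
Step 4: +2 fires, +1 burnt (F count now 2)
Step 5: +3 fires, +2 burnt (F count now 3)
Step 6: +4 fires, +3 burnt (F count now 4)
Step 7: +3 fires, +4 burnt (F count now 3)
Step 8: +1 fires, +3 burnt (F count now 1)
Step 9: +1 fires, +1 burnt (F count now 1)
Step 10: +0 fires, +1 burnt (F count now 0)
Fire out after step 10
Initially T: 21, now '.': 27
Total burnt (originally-T cells now '.'): 18

Answer: 18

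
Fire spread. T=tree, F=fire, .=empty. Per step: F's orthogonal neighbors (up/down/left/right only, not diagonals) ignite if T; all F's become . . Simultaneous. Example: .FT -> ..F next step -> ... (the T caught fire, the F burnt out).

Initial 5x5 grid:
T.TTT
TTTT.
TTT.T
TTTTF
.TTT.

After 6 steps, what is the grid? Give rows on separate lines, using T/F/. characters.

Step 1: 2 trees catch fire, 1 burn out
  T.TTT
  TTTT.
  TTT.F
  TTTF.
  .TTT.
Step 2: 2 trees catch fire, 2 burn out
  T.TTT
  TTTT.
  TTT..
  TTF..
  .TTF.
Step 3: 3 trees catch fire, 2 burn out
  T.TTT
  TTTT.
  TTF..
  TF...
  .TF..
Step 4: 4 trees catch fire, 3 burn out
  T.TTT
  TTFT.
  TF...
  F....
  .F...
Step 5: 4 trees catch fire, 4 burn out
  T.FTT
  TF.F.
  F....
  .....
  .....
Step 6: 2 trees catch fire, 4 burn out
  T..FT
  F....
  .....
  .....
  .....

T..FT
F....
.....
.....
.....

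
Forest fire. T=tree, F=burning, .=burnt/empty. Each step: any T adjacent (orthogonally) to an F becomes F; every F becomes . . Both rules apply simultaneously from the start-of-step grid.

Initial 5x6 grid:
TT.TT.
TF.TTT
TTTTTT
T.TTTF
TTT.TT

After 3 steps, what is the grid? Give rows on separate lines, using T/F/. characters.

Step 1: 6 trees catch fire, 2 burn out
  TF.TT.
  F..TTT
  TFTTTF
  T.TTF.
  TTT.TF
Step 2: 7 trees catch fire, 6 burn out
  F..TT.
  ...TTF
  F.FTF.
  T.TF..
  TTT.F.
Step 3: 4 trees catch fire, 7 burn out
  ...TT.
  ...TF.
  ...F..
  F.F...
  TTT...

...TT.
...TF.
...F..
F.F...
TTT...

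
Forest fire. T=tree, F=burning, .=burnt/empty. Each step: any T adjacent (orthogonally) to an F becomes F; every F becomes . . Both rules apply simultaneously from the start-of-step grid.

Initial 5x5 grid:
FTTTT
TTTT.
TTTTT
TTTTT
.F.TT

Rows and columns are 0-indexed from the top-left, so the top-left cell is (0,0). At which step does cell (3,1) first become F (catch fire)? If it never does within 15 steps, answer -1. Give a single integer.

Step 1: cell (3,1)='F' (+3 fires, +2 burnt)
  -> target ignites at step 1
Step 2: cell (3,1)='.' (+6 fires, +3 burnt)
Step 3: cell (3,1)='.' (+4 fires, +6 burnt)
Step 4: cell (3,1)='.' (+5 fires, +4 burnt)
Step 5: cell (3,1)='.' (+2 fires, +5 burnt)
Step 6: cell (3,1)='.' (+0 fires, +2 burnt)
  fire out at step 6

1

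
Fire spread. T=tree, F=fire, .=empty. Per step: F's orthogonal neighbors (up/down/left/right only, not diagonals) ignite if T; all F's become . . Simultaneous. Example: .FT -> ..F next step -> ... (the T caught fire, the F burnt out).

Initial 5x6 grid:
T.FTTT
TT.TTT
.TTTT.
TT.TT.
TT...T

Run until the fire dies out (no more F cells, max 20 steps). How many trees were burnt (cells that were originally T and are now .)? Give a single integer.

Step 1: +1 fires, +1 burnt (F count now 1)
Step 2: +2 fires, +1 burnt (F count now 2)
Step 3: +3 fires, +2 burnt (F count now 3)
Step 4: +4 fires, +3 burnt (F count now 4)
Step 5: +2 fires, +4 burnt (F count now 2)
Step 6: +2 fires, +2 burnt (F count now 2)
Step 7: +3 fires, +2 burnt (F count now 3)
Step 8: +2 fires, +3 burnt (F count now 2)
Step 9: +0 fires, +2 burnt (F count now 0)
Fire out after step 9
Initially T: 20, now '.': 29
Total burnt (originally-T cells now '.'): 19

Answer: 19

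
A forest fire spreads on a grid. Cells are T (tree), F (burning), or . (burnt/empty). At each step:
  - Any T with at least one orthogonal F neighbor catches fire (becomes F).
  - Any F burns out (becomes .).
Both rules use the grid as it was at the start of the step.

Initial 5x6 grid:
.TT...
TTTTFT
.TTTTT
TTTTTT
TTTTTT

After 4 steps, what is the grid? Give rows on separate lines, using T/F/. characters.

Step 1: 3 trees catch fire, 1 burn out
  .TT...
  TTTF.F
  .TTTFT
  TTTTTT
  TTTTTT
Step 2: 4 trees catch fire, 3 burn out
  .TT...
  TTF...
  .TTF.F
  TTTTFT
  TTTTTT
Step 3: 6 trees catch fire, 4 burn out
  .TF...
  TF....
  .TF...
  TTTF.F
  TTTTFT
Step 4: 6 trees catch fire, 6 burn out
  .F....
  F.....
  .F....
  TTF...
  TTTF.F

.F....
F.....
.F....
TTF...
TTTF.F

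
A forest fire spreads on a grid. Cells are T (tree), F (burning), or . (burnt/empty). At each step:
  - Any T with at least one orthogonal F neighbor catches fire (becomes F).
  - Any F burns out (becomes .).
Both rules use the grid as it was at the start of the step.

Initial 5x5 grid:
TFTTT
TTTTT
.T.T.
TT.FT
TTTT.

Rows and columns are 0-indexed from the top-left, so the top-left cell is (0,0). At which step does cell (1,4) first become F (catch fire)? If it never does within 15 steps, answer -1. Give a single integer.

Step 1: cell (1,4)='T' (+6 fires, +2 burnt)
Step 2: cell (1,4)='T' (+6 fires, +6 burnt)
Step 3: cell (1,4)='F' (+4 fires, +6 burnt)
  -> target ignites at step 3
Step 4: cell (1,4)='.' (+2 fires, +4 burnt)
Step 5: cell (1,4)='.' (+0 fires, +2 burnt)
  fire out at step 5

3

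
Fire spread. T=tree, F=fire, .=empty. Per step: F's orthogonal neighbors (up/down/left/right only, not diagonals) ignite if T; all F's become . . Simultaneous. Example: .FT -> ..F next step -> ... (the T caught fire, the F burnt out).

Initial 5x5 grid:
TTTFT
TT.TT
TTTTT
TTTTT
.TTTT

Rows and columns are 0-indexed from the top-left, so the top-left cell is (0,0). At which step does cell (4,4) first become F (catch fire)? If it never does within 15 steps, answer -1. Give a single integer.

Step 1: cell (4,4)='T' (+3 fires, +1 burnt)
Step 2: cell (4,4)='T' (+3 fires, +3 burnt)
Step 3: cell (4,4)='T' (+5 fires, +3 burnt)
Step 4: cell (4,4)='T' (+5 fires, +5 burnt)
Step 5: cell (4,4)='F' (+4 fires, +5 burnt)
  -> target ignites at step 5
Step 6: cell (4,4)='.' (+2 fires, +4 burnt)
Step 7: cell (4,4)='.' (+0 fires, +2 burnt)
  fire out at step 7

5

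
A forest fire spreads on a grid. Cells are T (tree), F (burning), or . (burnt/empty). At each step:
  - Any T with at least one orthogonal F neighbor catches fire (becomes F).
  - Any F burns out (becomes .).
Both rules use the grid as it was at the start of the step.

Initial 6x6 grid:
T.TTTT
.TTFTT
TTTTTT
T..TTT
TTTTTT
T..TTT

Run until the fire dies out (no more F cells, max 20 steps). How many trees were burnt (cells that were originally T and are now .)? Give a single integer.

Step 1: +4 fires, +1 burnt (F count now 4)
Step 2: +7 fires, +4 burnt (F count now 7)
Step 3: +5 fires, +7 burnt (F count now 5)
Step 4: +5 fires, +5 burnt (F count now 5)
Step 5: +4 fires, +5 burnt (F count now 4)
Step 6: +2 fires, +4 burnt (F count now 2)
Step 7: +1 fires, +2 burnt (F count now 1)
Step 8: +0 fires, +1 burnt (F count now 0)
Fire out after step 8
Initially T: 29, now '.': 35
Total burnt (originally-T cells now '.'): 28

Answer: 28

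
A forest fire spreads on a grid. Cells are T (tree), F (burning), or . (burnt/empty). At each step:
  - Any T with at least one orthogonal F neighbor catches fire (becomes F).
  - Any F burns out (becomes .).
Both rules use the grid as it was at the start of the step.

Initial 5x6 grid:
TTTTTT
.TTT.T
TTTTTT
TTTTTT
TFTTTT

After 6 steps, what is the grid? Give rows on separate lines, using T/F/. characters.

Step 1: 3 trees catch fire, 1 burn out
  TTTTTT
  .TTT.T
  TTTTTT
  TFTTTT
  F.FTTT
Step 2: 4 trees catch fire, 3 burn out
  TTTTTT
  .TTT.T
  TFTTTT
  F.FTTT
  ...FTT
Step 3: 5 trees catch fire, 4 burn out
  TTTTTT
  .FTT.T
  F.FTTT
  ...FTT
  ....FT
Step 4: 5 trees catch fire, 5 burn out
  TFTTTT
  ..FT.T
  ...FTT
  ....FT
  .....F
Step 5: 5 trees catch fire, 5 burn out
  F.FTTT
  ...F.T
  ....FT
  .....F
  ......
Step 6: 2 trees catch fire, 5 burn out
  ...FTT
  .....T
  .....F
  ......
  ......

...FTT
.....T
.....F
......
......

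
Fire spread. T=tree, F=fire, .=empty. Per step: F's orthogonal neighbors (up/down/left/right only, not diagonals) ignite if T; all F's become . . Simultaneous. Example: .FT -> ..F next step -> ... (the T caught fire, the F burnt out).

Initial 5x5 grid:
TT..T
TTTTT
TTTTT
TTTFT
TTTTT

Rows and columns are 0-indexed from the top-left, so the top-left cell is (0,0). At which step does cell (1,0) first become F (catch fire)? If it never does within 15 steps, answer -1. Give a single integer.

Step 1: cell (1,0)='T' (+4 fires, +1 burnt)
Step 2: cell (1,0)='T' (+6 fires, +4 burnt)
Step 3: cell (1,0)='T' (+5 fires, +6 burnt)
Step 4: cell (1,0)='T' (+4 fires, +5 burnt)
Step 5: cell (1,0)='F' (+2 fires, +4 burnt)
  -> target ignites at step 5
Step 6: cell (1,0)='.' (+1 fires, +2 burnt)
Step 7: cell (1,0)='.' (+0 fires, +1 burnt)
  fire out at step 7

5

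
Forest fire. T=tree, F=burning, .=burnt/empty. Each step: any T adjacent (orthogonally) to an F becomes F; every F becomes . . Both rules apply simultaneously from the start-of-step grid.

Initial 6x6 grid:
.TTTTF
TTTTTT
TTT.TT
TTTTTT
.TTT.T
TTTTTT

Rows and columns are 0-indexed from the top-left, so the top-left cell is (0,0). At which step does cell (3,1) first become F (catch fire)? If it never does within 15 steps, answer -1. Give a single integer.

Step 1: cell (3,1)='T' (+2 fires, +1 burnt)
Step 2: cell (3,1)='T' (+3 fires, +2 burnt)
Step 3: cell (3,1)='T' (+4 fires, +3 burnt)
Step 4: cell (3,1)='T' (+4 fires, +4 burnt)
Step 5: cell (3,1)='T' (+4 fires, +4 burnt)
Step 6: cell (3,1)='T' (+5 fires, +4 burnt)
Step 7: cell (3,1)='F' (+4 fires, +5 burnt)
  -> target ignites at step 7
Step 8: cell (3,1)='.' (+3 fires, +4 burnt)
Step 9: cell (3,1)='.' (+1 fires, +3 burnt)
Step 10: cell (3,1)='.' (+1 fires, +1 burnt)
Step 11: cell (3,1)='.' (+0 fires, +1 burnt)
  fire out at step 11

7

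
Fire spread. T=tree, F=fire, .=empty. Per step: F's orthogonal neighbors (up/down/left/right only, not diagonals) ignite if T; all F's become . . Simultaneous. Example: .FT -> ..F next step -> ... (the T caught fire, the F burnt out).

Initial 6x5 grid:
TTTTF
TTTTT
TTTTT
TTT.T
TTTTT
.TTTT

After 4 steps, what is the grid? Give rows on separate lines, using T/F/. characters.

Step 1: 2 trees catch fire, 1 burn out
  TTTF.
  TTTTF
  TTTTT
  TTT.T
  TTTTT
  .TTTT
Step 2: 3 trees catch fire, 2 burn out
  TTF..
  TTTF.
  TTTTF
  TTT.T
  TTTTT
  .TTTT
Step 3: 4 trees catch fire, 3 burn out
  TF...
  TTF..
  TTTF.
  TTT.F
  TTTTT
  .TTTT
Step 4: 4 trees catch fire, 4 burn out
  F....
  TF...
  TTF..
  TTT..
  TTTTF
  .TTTT

F....
TF...
TTF..
TTT..
TTTTF
.TTTT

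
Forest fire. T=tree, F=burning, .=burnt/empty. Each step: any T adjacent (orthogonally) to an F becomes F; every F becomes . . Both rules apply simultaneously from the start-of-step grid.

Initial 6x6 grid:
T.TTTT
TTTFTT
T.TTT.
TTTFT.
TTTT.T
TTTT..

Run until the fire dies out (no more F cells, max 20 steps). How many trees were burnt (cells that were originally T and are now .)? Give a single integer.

Answer: 26

Derivation:
Step 1: +7 fires, +2 burnt (F count now 7)
Step 2: +9 fires, +7 burnt (F count now 9)
Step 3: +5 fires, +9 burnt (F count now 5)
Step 4: +4 fires, +5 burnt (F count now 4)
Step 5: +1 fires, +4 burnt (F count now 1)
Step 6: +0 fires, +1 burnt (F count now 0)
Fire out after step 6
Initially T: 27, now '.': 35
Total burnt (originally-T cells now '.'): 26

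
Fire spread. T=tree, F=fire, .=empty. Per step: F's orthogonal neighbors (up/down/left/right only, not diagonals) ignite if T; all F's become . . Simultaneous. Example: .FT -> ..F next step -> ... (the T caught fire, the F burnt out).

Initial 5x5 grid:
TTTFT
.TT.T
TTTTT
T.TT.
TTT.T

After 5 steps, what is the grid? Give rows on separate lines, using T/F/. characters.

Step 1: 2 trees catch fire, 1 burn out
  TTF.F
  .TT.T
  TTTTT
  T.TT.
  TTT.T
Step 2: 3 trees catch fire, 2 burn out
  TF...
  .TF.F
  TTTTT
  T.TT.
  TTT.T
Step 3: 4 trees catch fire, 3 burn out
  F....
  .F...
  TTFTF
  T.TT.
  TTT.T
Step 4: 3 trees catch fire, 4 burn out
  .....
  .....
  TF.F.
  T.FT.
  TTT.T
Step 5: 3 trees catch fire, 3 burn out
  .....
  .....
  F....
  T..F.
  TTF.T

.....
.....
F....
T..F.
TTF.T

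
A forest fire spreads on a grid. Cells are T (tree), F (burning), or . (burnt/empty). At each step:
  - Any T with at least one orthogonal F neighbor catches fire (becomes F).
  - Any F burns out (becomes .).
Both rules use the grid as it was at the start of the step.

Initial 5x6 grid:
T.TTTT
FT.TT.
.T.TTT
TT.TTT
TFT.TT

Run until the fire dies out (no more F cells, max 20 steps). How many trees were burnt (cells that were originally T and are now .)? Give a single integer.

Step 1: +5 fires, +2 burnt (F count now 5)
Step 2: +2 fires, +5 burnt (F count now 2)
Step 3: +0 fires, +2 burnt (F count now 0)
Fire out after step 3
Initially T: 21, now '.': 16
Total burnt (originally-T cells now '.'): 7

Answer: 7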